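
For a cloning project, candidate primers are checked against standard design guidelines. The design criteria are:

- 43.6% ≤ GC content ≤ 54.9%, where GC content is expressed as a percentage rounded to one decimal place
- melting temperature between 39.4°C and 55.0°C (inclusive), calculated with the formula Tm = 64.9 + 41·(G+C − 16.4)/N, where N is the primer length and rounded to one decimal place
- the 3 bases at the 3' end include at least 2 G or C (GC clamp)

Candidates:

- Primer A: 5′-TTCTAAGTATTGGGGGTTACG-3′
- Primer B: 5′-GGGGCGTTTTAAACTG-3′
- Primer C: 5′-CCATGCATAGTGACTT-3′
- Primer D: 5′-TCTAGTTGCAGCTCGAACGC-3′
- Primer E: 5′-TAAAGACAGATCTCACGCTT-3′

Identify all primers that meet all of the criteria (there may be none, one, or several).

Primer A (21 nt, A=4 T=8 G=7 C=2): GC 9/21 = 42.9%, outside 43.6–54.9% ✗; Tm = 64.9 + 41·(9 − 16.4)/21 = 50.5°C ✓; 3' end ACG has 2 G/C ✓ — fails.
Primer B (16 nt, A=3 T=5 G=6 C=2): GC 8/16 = 50.0% ✓; Tm = 64.9 + 41·(8 − 16.4)/16 = 43.4°C ✓; 3' end CTG has 2 G/C ✓ — passes.
Primer C (16 nt, A=4 T=5 G=3 C=4): GC 7/16 = 43.8% ✓; Tm = 64.9 + 41·(7 − 16.4)/16 = 40.8°C ✓; 3' end CTT has 1 G/C, need ≥2 ✗ — fails.
Primer D (20 nt, A=4 T=5 G=5 C=6): GC 11/20 = 55.0%, outside 43.6–54.9% ✗; Tm = 64.9 + 41·(11 − 16.4)/20 = 53.8°C ✓; 3' end CGC has 3 G/C ✓ — fails.
Primer E (20 nt, A=7 T=5 G=3 C=5): GC 8/20 = 40.0%, outside 43.6–54.9% ✗; Tm = 64.9 + 41·(8 − 16.4)/20 = 47.7°C ✓; 3' end CTT has 1 G/C, need ≥2 ✗ — fails.

Primer B only.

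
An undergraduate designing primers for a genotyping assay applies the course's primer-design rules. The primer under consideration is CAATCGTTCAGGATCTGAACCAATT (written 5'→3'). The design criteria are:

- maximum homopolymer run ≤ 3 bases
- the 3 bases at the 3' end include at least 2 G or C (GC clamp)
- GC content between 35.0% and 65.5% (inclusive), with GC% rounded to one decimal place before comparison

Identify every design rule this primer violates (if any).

Base counts: A=8, T=7, G=4, C=6 (length 25).
homopolymer run: longest run = 2 ✓
GC clamp: 3' end ATT has 0 G/C, need ≥2 ✗
GC content: GC 10/25 = 40.0% ✓

Fails: GC clamp.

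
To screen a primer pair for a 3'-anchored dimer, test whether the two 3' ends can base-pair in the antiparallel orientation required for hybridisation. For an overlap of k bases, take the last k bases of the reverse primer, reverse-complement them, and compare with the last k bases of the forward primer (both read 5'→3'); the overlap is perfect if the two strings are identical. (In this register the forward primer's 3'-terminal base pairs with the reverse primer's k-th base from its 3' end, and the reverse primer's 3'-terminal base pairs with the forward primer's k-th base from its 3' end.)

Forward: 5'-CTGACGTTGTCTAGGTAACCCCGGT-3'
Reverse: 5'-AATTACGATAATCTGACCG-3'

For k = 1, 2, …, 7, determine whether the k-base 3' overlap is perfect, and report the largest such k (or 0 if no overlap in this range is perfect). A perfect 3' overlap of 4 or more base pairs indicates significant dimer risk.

Longest perfect overlap: 4 complementary base pairs; significant dimer risk (threshold 4).

Last 7 bases (5'→3') — forward …CCCCGGT, reverse …CTGACCG.
Reverse complement of the reverse primer's last 7 bases: CGGTCAG; its first k bases are the reverse complement of the reverse primer's last k bases, so a perfect k-base overlap needs the forward primer's last k bases to equal them.
Comparing (forward last k vs required): k=1: T vs C ✗; k=2: GT vs CG ✗; k=3: GGT vs CGG ✗; k=4: CGGT vs CGGT ✓; k=5: CCGGT vs CGGTC ✗; k=6: CCCGGT vs CGGTCA ✗; k=7: CCCCGGT vs CGGTCAG ✗.
Only k = 4 is perfect, so the longest perfect 3' overlap is 4.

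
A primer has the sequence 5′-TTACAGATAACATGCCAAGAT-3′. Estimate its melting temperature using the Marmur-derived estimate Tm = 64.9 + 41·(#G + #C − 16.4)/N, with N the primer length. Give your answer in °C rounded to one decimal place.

Base counts: A=9, T=5, G=3, C=4; G+C = 7, N = 21.
Tm = 64.9 + 41·(7 − 16.4)/21 = 64.9 + -385.40/21 = 46.5°C.

46.5°C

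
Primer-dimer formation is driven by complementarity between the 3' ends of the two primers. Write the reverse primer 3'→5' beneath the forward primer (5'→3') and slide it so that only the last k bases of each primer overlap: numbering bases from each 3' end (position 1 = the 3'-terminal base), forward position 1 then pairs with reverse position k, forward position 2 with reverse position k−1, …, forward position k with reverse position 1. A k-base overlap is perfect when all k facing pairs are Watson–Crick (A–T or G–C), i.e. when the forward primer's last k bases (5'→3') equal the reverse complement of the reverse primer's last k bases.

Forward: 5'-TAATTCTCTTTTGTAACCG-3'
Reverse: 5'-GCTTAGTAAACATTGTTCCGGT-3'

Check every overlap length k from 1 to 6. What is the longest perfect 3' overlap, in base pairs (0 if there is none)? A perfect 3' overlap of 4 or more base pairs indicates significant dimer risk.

Longest perfect overlap: 4 complementary base pairs; significant dimer risk (threshold 4).

Last 6 bases (5'→3') — forward …TAACCG, reverse …TCCGGT.
Reverse complement of the reverse primer's last 6 bases: ACCGGA; its first k bases are the reverse complement of the reverse primer's last k bases, so a perfect k-base overlap needs the forward primer's last k bases to equal them.
Comparing (forward last k vs required): k=1: G vs A ✗; k=2: CG vs AC ✗; k=3: CCG vs ACC ✗; k=4: ACCG vs ACCG ✓; k=5: AACCG vs ACCGG ✗; k=6: TAACCG vs ACCGGA ✗.
Only k = 4 is perfect, so the longest perfect 3' overlap is 4.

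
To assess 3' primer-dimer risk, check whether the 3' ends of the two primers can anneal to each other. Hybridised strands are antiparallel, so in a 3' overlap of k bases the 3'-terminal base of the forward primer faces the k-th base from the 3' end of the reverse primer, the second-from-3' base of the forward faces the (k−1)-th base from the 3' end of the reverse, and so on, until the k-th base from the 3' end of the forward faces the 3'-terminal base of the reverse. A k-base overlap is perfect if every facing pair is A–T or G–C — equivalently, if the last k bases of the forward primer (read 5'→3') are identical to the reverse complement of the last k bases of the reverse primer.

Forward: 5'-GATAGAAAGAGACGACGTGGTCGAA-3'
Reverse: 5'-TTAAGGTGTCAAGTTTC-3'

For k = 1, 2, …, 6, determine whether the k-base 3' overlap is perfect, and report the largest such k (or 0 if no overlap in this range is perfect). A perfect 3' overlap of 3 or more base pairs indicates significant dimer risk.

Longest perfect overlap: 3 complementary base pairs; significant dimer risk (threshold 3).

Last 6 bases (5'→3') — forward …GTCGAA, reverse …AGTTTC.
Reverse complement of the reverse primer's last 6 bases: GAAACT; its first k bases are the reverse complement of the reverse primer's last k bases, so a perfect k-base overlap needs the forward primer's last k bases to equal them.
Comparing (forward last k vs required): k=1: A vs G ✗; k=2: AA vs GA ✗; k=3: GAA vs GAA ✓; k=4: CGAA vs GAAA ✗; k=5: TCGAA vs GAAAC ✗; k=6: GTCGAA vs GAAACT ✗.
Only k = 3 is perfect, so the longest perfect 3' overlap is 3.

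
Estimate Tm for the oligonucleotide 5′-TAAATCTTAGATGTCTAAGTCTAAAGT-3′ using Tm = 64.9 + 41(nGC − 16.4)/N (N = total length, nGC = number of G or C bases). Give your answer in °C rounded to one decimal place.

50.6°C

Base counts: A=10, T=10, G=4, C=3; G+C = 7, N = 27.
Tm = 64.9 + 41·(7 − 16.4)/27 = 64.9 + -385.40/27 = 50.6°C.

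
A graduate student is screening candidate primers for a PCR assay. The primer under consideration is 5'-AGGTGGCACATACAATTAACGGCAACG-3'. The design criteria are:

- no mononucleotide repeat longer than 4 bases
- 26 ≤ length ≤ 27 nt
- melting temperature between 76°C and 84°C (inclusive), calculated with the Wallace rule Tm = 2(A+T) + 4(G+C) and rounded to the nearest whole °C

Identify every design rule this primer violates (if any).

Base counts: A=10, T=4, G=7, C=6 (length 27).
homopolymer run: longest run = 2 ✓
length: length 27 ✓
Tm: Tm = 2·14 + 4·13 = 80°C ✓

Meets all criteria.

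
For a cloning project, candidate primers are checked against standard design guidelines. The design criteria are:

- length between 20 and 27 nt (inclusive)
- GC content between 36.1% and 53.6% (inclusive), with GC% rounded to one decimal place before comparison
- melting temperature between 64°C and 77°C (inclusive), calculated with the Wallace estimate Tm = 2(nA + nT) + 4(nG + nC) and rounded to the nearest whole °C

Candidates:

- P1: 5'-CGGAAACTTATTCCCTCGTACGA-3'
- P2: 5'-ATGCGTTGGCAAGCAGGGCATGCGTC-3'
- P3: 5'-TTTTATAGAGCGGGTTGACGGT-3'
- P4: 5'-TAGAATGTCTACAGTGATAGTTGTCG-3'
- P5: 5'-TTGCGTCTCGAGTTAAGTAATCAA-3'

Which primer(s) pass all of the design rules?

P1, P3, P4 and P5.

P1 (23 nt, A=6 T=6 G=4 C=7): length 23 ✓; GC 11/23 = 47.8% ✓; Tm = 2·12 + 4·11 = 68°C ✓ — passes.
P2 (26 nt, A=5 T=5 G=10 C=6): length 26 ✓; GC 16/26 = 61.5%, outside 36.1–53.6% ✗; Tm = 2·10 + 4·16 = 84°C, outside 64–77°C ✗ — fails.
P3 (22 nt, A=4 T=8 G=8 C=2): length 22 ✓; GC 10/22 = 45.5% ✓; Tm = 2·12 + 4·10 = 64°C ✓ — passes.
P4 (26 nt, A=7 T=9 G=7 C=3): length 26 ✓; GC 10/26 = 38.5% ✓; Tm = 2·16 + 4·10 = 72°C ✓ — passes.
P5 (24 nt, A=7 T=8 G=5 C=4): length 24 ✓; GC 9/24 = 37.5% ✓; Tm = 2·15 + 4·9 = 66°C ✓ — passes.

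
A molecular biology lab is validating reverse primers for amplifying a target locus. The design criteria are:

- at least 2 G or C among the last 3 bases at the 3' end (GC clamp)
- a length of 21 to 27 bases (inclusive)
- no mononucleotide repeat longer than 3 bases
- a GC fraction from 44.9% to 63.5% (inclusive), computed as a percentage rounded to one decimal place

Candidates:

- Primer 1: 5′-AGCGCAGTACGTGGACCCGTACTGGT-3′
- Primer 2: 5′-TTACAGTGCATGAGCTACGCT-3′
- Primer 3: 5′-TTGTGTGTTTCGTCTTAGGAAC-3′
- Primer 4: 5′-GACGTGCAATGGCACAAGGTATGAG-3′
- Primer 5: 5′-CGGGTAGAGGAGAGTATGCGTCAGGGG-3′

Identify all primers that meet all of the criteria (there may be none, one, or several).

Primer 1, Primer 2 and Primer 4.

Primer 1 (26 nt, A=5 T=5 G=9 C=7): 3' end GGT has 2 G/C ✓; length 26 ✓; longest run = 3 ✓; GC 16/26 = 61.5% ✓ — passes.
Primer 2 (21 nt, A=5 T=6 G=5 C=5): 3' end GCT has 2 G/C ✓; length 21 ✓; longest run = 2 ✓; GC 10/21 = 47.6% ✓ — passes.
Primer 3 (22 nt, A=3 T=10 G=6 C=3): 3' end AAC has 1 G/C, need ≥2 ✗; length 22 ✓; longest run = 3 ✓; GC 9/22 = 40.9%, outside 44.9–63.5% ✗ — fails.
Primer 4 (25 nt, A=8 T=4 G=9 C=4): 3' end GAG has 2 G/C ✓; length 25 ✓; longest run = 2 ✓; GC 13/25 = 52.0% ✓ — passes.
Primer 5 (27 nt, A=6 T=4 G=14 C=3): 3' end GGG has 3 G/C ✓; length 27 ✓; longest run = 4, exceeds 3 ✗; GC 17/27 = 63.0% ✓ — fails.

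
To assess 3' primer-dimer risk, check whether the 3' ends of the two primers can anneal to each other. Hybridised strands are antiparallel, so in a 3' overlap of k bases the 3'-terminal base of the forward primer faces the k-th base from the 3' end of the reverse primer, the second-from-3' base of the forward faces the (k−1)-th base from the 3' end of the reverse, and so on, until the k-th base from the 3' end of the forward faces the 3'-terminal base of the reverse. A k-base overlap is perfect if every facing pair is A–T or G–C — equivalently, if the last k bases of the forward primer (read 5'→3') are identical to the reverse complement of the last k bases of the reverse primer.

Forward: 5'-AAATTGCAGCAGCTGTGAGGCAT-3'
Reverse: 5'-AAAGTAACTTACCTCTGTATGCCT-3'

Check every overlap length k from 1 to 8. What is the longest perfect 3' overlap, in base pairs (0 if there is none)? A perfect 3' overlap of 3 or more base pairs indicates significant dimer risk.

Longest perfect overlap: 6 complementary base pairs; significant dimer risk (threshold 3).

Last 8 bases (5'→3') — forward …TGAGGCAT, reverse …GTATGCCT.
Reverse complement of the reverse primer's last 8 bases: AGGCATAC; its first k bases are the reverse complement of the reverse primer's last k bases, so a perfect k-base overlap needs the forward primer's last k bases to equal them.
Comparing (forward last k vs required): k=1: T vs A ✗; k=2: AT vs AG ✗; k=3: CAT vs AGG ✗; k=4: GCAT vs AGGC ✗; k=5: GGCAT vs AGGCA ✗; k=6: AGGCAT vs AGGCAT ✓; k=7: GAGGCAT vs AGGCATA ✗; k=8: TGAGGCAT vs AGGCATAC ✗.
Only k = 6 is perfect, so the longest perfect 3' overlap is 6.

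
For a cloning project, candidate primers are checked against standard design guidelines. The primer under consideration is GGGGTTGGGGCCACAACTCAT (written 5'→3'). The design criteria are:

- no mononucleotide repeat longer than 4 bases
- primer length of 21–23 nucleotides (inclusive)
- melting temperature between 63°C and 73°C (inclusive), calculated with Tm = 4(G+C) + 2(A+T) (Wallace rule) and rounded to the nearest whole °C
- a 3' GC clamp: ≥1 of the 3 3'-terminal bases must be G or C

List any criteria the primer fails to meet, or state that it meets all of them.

Base counts: A=4, T=4, G=8, C=5 (length 21).
homopolymer run: longest run = 4 ✓
length: length 21 ✓
Tm: Tm = 2·8 + 4·13 = 68°C ✓
GC clamp: 3' end CAT has 1 G/C ✓

Meets all criteria.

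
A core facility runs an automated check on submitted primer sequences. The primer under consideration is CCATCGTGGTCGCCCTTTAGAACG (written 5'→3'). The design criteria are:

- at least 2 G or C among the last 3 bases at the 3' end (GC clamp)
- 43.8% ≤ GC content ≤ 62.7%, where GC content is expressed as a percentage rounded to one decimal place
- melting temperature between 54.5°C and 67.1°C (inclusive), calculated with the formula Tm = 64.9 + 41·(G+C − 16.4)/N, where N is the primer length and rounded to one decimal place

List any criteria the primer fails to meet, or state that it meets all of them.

Meets all criteria.

Base counts: A=4, T=6, G=6, C=8 (length 24).
GC clamp: 3' end ACG has 2 G/C ✓
GC content: GC 14/24 = 58.3% ✓
Tm: Tm = 64.9 + 41·(14 − 16.4)/24 = 60.8°C ✓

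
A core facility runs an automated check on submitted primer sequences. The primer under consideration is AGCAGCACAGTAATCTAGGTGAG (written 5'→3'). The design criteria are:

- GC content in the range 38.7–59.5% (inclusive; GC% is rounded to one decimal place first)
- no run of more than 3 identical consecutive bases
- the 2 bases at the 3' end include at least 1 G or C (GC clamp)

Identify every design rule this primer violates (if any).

Meets all criteria.

Base counts: A=8, T=4, G=7, C=4 (length 23).
GC content: GC 11/23 = 47.8% ✓
homopolymer run: longest run = 2 ✓
GC clamp: 3' end AG has 1 G/C ✓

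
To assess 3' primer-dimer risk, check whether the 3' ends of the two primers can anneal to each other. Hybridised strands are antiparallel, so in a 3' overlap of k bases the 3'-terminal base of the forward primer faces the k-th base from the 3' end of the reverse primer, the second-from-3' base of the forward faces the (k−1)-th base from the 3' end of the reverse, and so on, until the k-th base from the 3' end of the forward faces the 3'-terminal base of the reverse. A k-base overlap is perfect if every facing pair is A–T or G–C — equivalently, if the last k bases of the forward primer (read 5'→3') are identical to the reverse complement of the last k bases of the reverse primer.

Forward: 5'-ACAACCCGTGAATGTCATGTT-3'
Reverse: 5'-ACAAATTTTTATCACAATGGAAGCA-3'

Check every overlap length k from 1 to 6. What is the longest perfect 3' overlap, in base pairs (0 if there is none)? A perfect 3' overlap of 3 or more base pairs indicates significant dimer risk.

Longest perfect overlap: 1 complementary base pair; below the dimer-risk threshold (threshold 3).

Last 6 bases (5'→3') — forward …CATGTT, reverse …GAAGCA.
Reverse complement of the reverse primer's last 6 bases: TGCTTC; its first k bases are the reverse complement of the reverse primer's last k bases, so a perfect k-base overlap needs the forward primer's last k bases to equal them.
Comparing (forward last k vs required): k=1: T vs T ✓; k=2: TT vs TG ✗; k=3: GTT vs TGC ✗; k=4: TGTT vs TGCT ✗; k=5: ATGTT vs TGCTT ✗; k=6: CATGTT vs TGCTTC ✗.
Only k = 1 is perfect, so the longest perfect 3' overlap is 1.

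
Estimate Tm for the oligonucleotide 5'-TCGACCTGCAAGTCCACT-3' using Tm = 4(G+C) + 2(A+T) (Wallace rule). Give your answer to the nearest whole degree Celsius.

Base counts: A=4, T=4, G=3, C=7 (length 18).
Tm = 2·(4+4) + 4·(3+7) = 2·8 + 4·10 = 16 + 40 = 56°C.

56°C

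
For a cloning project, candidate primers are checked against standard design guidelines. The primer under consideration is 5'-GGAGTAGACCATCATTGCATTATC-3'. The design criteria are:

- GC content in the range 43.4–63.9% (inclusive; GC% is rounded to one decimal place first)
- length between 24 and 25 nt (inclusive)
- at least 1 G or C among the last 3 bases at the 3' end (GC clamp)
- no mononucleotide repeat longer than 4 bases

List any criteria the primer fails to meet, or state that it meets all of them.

Fails: GC content.

Base counts: A=7, T=7, G=5, C=5 (length 24).
GC content: GC 10/24 = 41.7%, outside 43.4–63.9% ✗
length: length 24 ✓
GC clamp: 3' end ATC has 1 G/C ✓
homopolymer run: longest run = 2 ✓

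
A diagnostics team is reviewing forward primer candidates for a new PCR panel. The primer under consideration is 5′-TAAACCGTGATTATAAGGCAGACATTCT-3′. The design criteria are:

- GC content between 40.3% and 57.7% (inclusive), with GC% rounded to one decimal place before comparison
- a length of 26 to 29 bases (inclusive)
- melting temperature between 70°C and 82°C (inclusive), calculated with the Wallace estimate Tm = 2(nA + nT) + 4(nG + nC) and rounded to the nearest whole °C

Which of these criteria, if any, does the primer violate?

Base counts: A=10, T=8, G=5, C=5 (length 28).
GC content: GC 10/28 = 35.7%, outside 40.3–57.7% ✗
length: length 28 ✓
Tm: Tm = 2·18 + 4·10 = 76°C ✓

Fails: GC content.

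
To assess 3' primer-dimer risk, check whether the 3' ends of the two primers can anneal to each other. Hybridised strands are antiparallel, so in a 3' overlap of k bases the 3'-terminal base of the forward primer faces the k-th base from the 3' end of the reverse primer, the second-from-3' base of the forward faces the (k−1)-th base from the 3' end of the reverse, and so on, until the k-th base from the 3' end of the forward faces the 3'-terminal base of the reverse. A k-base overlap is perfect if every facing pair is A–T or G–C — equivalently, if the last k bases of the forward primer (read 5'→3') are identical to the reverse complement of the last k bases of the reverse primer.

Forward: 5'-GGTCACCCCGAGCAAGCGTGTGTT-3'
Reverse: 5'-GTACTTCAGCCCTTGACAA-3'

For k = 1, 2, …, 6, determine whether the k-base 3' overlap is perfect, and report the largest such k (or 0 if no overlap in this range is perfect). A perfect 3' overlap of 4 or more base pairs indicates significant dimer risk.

Longest perfect overlap: 2 complementary base pairs; below the dimer-risk threshold (threshold 4).

Last 6 bases (5'→3') — forward …TGTGTT, reverse …TGACAA.
Reverse complement of the reverse primer's last 6 bases: TTGTCA; its first k bases are the reverse complement of the reverse primer's last k bases, so a perfect k-base overlap needs the forward primer's last k bases to equal them.
Comparing (forward last k vs required): k=1: T vs T ✓; k=2: TT vs TT ✓; k=3: GTT vs TTG ✗; k=4: TGTT vs TTGT ✗; k=5: GTGTT vs TTGTC ✗; k=6: TGTGTT vs TTGTCA ✗.
Perfect overlaps at k = 1, 2; the largest is 2.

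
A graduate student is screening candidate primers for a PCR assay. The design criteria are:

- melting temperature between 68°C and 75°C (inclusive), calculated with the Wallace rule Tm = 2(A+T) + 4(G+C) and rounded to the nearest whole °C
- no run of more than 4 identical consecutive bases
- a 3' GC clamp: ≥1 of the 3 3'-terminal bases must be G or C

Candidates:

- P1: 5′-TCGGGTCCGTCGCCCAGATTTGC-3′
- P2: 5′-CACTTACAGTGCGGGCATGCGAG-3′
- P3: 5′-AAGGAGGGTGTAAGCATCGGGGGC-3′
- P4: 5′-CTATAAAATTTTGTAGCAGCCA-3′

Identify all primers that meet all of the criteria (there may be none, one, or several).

P1 (23 nt, A=2 T=6 G=7 C=8): Tm = 2·8 + 4·15 = 76°C, outside 68–75°C ✗; longest run = 3 ✓; 3' end TGC has 2 G/C ✓ — fails.
P2 (23 nt, A=5 T=4 G=8 C=6): Tm = 2·9 + 4·14 = 74°C ✓; longest run = 3 ✓; 3' end GAG has 2 G/C ✓ — passes.
P3 (24 nt, A=6 T=3 G=12 C=3): Tm = 2·9 + 4·15 = 78°C, outside 68–75°C ✗; longest run = 5, exceeds 4 ✗; 3' end GGC has 3 G/C ✓ — fails.
P4 (22 nt, A=8 T=7 G=3 C=4): Tm = 2·15 + 4·7 = 58°C, outside 68–75°C ✗; longest run = 4 ✓; 3' end CCA has 2 G/C ✓ — fails.

P2 only.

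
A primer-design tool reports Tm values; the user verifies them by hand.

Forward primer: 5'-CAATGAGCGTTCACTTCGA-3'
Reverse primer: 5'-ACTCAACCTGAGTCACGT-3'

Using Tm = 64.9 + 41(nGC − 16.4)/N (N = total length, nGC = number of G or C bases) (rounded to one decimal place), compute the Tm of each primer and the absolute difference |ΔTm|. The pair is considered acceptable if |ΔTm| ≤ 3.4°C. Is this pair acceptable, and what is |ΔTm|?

|ΔTm| = 0.9°C; the pair is acceptable.

Forward: G+C = 9, N = 19 → Tm = 64.9 + 41·(9 − 16.4)/19 = 48.9°C.
Reverse: G+C = 9, N = 18 → Tm = 64.9 + 41·(9 − 16.4)/18 = 48.0°C.
|ΔTm| = |48.9 − 48.0| = 0.9°C, ≤ 3.4°C.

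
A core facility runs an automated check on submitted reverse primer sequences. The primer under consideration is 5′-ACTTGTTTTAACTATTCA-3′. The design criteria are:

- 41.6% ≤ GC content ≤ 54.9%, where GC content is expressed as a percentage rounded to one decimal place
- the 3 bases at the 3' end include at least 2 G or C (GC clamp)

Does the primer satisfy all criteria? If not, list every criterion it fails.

Base counts: A=5, T=9, G=1, C=3 (length 18).
GC content: GC 4/18 = 22.2%, outside 41.6–54.9% ✗
GC clamp: 3' end TCA has 1 G/C, need ≥2 ✗

Fails: GC content, GC clamp.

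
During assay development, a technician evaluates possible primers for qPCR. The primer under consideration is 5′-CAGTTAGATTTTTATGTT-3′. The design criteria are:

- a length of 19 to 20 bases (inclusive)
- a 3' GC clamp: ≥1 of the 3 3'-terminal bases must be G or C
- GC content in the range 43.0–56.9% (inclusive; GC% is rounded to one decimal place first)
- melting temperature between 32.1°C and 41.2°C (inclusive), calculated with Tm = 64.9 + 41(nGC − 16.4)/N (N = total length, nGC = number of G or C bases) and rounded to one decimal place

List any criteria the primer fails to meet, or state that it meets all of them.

Fails: length, GC content.

Base counts: A=4, T=10, G=3, C=1 (length 18).
length: length 18, outside 19–20 ✗
GC clamp: 3' end GTT has 1 G/C ✓
GC content: GC 4/18 = 22.2%, outside 43.0–56.9% ✗
Tm: Tm = 64.9 + 41·(4 − 16.4)/18 = 36.7°C ✓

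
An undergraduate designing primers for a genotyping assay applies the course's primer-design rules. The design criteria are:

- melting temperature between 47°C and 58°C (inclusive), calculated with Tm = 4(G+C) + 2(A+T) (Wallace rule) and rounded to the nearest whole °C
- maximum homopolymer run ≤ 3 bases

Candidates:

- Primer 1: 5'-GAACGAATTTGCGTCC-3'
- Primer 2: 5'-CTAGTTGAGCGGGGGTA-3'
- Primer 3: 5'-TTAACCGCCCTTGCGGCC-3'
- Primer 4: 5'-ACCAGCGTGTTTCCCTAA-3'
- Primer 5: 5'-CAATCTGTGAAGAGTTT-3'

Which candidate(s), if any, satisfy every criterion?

Primer 1 and Primer 4.

Primer 1 (16 nt, A=4 T=4 G=4 C=4): Tm = 2·8 + 4·8 = 48°C ✓; longest run = 3 ✓ — passes.
Primer 2 (17 nt, A=3 T=4 G=8 C=2): Tm = 2·7 + 4·10 = 54°C ✓; longest run = 5, exceeds 3 ✗ — fails.
Primer 3 (18 nt, A=2 T=4 G=4 C=8): Tm = 2·6 + 4·12 = 60°C, outside 47–58°C ✗; longest run = 3 ✓ — fails.
Primer 4 (18 nt, A=4 T=5 G=3 C=6): Tm = 2·9 + 4·9 = 54°C ✓; longest run = 3 ✓ — passes.
Primer 5 (17 nt, A=5 T=6 G=4 C=2): Tm = 2·11 + 4·6 = 46°C, outside 47–58°C ✗; longest run = 3 ✓ — fails.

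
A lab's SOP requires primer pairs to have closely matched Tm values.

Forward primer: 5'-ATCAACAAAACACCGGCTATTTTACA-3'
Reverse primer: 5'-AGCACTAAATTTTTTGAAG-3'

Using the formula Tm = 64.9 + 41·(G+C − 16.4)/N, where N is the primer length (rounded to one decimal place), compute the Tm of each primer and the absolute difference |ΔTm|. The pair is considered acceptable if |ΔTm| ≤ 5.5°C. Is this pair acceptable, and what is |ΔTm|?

Forward: G+C = 9, N = 26 → Tm = 64.9 + 41·(9 − 16.4)/26 = 53.2°C.
Reverse: G+C = 5, N = 19 → Tm = 64.9 + 41·(5 − 16.4)/19 = 40.3°C.
|ΔTm| = |53.2 − 40.3| = 12.9°C, > 5.5°C.

|ΔTm| = 12.9°C; the pair is not acceptable.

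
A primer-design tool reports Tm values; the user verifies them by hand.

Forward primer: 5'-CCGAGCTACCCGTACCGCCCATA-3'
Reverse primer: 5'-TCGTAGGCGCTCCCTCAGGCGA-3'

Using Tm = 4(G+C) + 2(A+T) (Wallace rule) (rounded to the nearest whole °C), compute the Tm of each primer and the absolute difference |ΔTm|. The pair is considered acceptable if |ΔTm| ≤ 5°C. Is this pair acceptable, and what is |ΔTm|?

Forward: A=5 T=3 G=4 C=11 → Tm = 2·8 + 4·15 = 76°C.
Reverse: A=3 T=4 G=7 C=8 → Tm = 2·7 + 4·15 = 74°C.
|ΔTm| = |76 − 74| = 2°C, ≤ 5°C.

|ΔTm| = 2°C; the pair is acceptable.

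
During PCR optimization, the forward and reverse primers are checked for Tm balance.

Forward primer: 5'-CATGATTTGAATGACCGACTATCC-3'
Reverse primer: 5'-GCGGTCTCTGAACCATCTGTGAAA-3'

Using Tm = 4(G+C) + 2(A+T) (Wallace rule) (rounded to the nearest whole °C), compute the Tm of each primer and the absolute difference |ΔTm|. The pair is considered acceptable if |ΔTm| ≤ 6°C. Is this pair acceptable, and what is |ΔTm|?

Forward: A=7 T=7 G=4 C=6 → Tm = 2·14 + 4·10 = 68°C.
Reverse: A=6 T=6 G=6 C=6 → Tm = 2·12 + 4·12 = 72°C.
|ΔTm| = |68 − 72| = 4°C, ≤ 6°C.

|ΔTm| = 4°C; the pair is acceptable.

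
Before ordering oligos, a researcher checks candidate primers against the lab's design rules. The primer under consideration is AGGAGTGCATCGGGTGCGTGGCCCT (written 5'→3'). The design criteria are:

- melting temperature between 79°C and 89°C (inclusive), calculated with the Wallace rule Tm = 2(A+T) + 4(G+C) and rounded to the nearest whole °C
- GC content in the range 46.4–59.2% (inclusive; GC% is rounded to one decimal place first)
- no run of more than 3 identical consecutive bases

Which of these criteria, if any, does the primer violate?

Fails: GC content.

Base counts: A=3, T=5, G=11, C=6 (length 25).
Tm: Tm = 2·8 + 4·17 = 84°C ✓
GC content: GC 17/25 = 68.0%, outside 46.4–59.2% ✗
homopolymer run: longest run = 3 ✓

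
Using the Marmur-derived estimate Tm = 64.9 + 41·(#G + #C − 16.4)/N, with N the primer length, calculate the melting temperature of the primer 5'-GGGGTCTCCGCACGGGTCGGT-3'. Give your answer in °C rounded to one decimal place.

64.1°C

Base counts: A=1, T=4, G=10, C=6; G+C = 16, N = 21.
Tm = 64.9 + 41·(16 − 16.4)/21 = 64.9 + -16.40/21 = 64.1°C.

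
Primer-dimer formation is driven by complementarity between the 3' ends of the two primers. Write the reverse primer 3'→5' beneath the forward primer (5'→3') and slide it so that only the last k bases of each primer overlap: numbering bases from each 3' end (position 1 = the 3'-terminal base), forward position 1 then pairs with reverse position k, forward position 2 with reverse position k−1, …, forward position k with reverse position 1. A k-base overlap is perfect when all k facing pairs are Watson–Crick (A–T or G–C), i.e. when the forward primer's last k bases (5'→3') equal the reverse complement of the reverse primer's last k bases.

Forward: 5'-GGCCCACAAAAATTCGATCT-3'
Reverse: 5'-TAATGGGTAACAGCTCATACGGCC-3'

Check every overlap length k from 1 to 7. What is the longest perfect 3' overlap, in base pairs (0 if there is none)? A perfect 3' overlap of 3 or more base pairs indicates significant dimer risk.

Last 7 bases (5'→3') — forward …TCGATCT, reverse …TACGGCC.
Reverse complement of the reverse primer's last 7 bases: GGCCGTA; its first k bases are the reverse complement of the reverse primer's last k bases, so a perfect k-base overlap needs the forward primer's last k bases to equal them.
Comparing (forward last k vs required): k=1: T vs G ✗; k=2: CT vs GG ✗; k=3: TCT vs GGC ✗; k=4: ATCT vs GGCC ✗; k=5: GATCT vs GGCCG ✗; k=6: CGATCT vs GGCCGT ✗; k=7: TCGATCT vs GGCCGTA ✗.
No overlap length from 1 to 7 is perfect, so the longest perfect 3' overlap is 0.

Longest perfect overlap: 0 complementary base pairs; below the dimer-risk threshold (threshold 3).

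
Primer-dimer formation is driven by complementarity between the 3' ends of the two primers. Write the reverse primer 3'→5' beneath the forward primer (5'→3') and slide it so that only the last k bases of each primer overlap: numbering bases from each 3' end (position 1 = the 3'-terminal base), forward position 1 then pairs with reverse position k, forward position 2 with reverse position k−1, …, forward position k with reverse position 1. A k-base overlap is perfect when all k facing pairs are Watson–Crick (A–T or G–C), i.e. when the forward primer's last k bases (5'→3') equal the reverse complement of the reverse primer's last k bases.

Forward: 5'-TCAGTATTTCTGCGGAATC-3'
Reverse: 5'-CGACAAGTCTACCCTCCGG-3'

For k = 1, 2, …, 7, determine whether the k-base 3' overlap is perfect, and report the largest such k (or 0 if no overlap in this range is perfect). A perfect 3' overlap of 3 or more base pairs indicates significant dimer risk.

Longest perfect overlap: 1 complementary base pair; below the dimer-risk threshold (threshold 3).

Last 7 bases (5'→3') — forward …CGGAATC, reverse …CCTCCGG.
Reverse complement of the reverse primer's last 7 bases: CCGGAGG; its first k bases are the reverse complement of the reverse primer's last k bases, so a perfect k-base overlap needs the forward primer's last k bases to equal them.
Comparing (forward last k vs required): k=1: C vs C ✓; k=2: TC vs CC ✗; k=3: ATC vs CCG ✗; k=4: AATC vs CCGG ✗; k=5: GAATC vs CCGGA ✗; k=6: GGAATC vs CCGGAG ✗; k=7: CGGAATC vs CCGGAGG ✗.
Only k = 1 is perfect, so the longest perfect 3' overlap is 1.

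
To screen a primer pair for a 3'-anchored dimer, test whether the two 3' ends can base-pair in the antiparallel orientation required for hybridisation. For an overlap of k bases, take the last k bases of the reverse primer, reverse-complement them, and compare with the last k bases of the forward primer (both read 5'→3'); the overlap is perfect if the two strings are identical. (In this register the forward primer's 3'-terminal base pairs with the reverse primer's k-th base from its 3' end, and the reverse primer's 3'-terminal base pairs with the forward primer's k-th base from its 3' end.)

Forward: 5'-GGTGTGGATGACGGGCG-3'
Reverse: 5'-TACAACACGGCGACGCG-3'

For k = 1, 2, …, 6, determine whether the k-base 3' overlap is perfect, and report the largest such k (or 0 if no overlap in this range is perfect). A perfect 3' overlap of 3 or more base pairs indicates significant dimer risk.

Last 6 bases (5'→3') — forward …CGGGCG, reverse …GACGCG.
Reverse complement of the reverse primer's last 6 bases: CGCGTC; its first k bases are the reverse complement of the reverse primer's last k bases, so a perfect k-base overlap needs the forward primer's last k bases to equal them.
Comparing (forward last k vs required): k=1: G vs C ✗; k=2: CG vs CG ✓; k=3: GCG vs CGC ✗; k=4: GGCG vs CGCG ✗; k=5: GGGCG vs CGCGT ✗; k=6: CGGGCG vs CGCGTC ✗.
Only k = 2 is perfect, so the longest perfect 3' overlap is 2.

Longest perfect overlap: 2 complementary base pairs; below the dimer-risk threshold (threshold 3).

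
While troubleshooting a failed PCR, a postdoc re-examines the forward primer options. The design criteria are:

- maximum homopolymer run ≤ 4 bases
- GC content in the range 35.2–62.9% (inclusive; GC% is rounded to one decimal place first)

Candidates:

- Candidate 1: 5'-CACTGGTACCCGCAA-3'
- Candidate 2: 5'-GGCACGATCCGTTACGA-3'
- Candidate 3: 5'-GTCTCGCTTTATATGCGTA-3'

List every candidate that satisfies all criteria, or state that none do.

Candidate 1 (15 nt, A=4 T=2 G=3 C=6): longest run = 3 ✓; GC 9/15 = 60.0% ✓ — passes.
Candidate 2 (17 nt, A=4 T=3 G=5 C=5): longest run = 2 ✓; GC 10/17 = 58.8% ✓ — passes.
Candidate 3 (19 nt, A=3 T=8 G=4 C=4): longest run = 3 ✓; GC 8/19 = 42.1% ✓ — passes.

Candidate 1, Candidate 2 and Candidate 3.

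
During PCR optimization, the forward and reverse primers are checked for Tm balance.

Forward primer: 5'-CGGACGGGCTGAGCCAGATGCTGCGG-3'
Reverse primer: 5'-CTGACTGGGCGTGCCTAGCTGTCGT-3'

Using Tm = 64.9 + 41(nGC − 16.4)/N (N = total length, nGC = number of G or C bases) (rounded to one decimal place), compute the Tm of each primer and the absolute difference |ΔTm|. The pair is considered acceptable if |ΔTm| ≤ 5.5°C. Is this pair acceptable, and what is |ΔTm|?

|ΔTm| = 4.8°C; the pair is acceptable.

Forward: G+C = 19, N = 26 → Tm = 64.9 + 41·(19 − 16.4)/26 = 69.0°C.
Reverse: G+C = 16, N = 25 → Tm = 64.9 + 41·(16 − 16.4)/25 = 64.2°C.
|ΔTm| = |69.0 − 64.2| = 4.8°C, ≤ 5.5°C.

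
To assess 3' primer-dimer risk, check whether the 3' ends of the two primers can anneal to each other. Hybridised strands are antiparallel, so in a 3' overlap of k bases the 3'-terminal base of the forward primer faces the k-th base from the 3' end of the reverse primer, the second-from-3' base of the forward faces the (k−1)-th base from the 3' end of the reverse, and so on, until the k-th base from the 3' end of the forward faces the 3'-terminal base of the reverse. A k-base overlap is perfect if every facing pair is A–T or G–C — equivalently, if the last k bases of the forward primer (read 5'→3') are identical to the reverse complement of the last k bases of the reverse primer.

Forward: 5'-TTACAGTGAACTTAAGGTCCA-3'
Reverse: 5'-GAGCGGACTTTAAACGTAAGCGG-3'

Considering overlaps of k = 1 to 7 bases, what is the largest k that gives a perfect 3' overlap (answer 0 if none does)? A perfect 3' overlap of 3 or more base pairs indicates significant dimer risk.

Last 7 bases (5'→3') — forward …AGGTCCA, reverse …TAAGCGG.
Reverse complement of the reverse primer's last 7 bases: CCGCTTA; its first k bases are the reverse complement of the reverse primer's last k bases, so a perfect k-base overlap needs the forward primer's last k bases to equal them.
Comparing (forward last k vs required): k=1: A vs C ✗; k=2: CA vs CC ✗; k=3: CCA vs CCG ✗; k=4: TCCA vs CCGC ✗; k=5: GTCCA vs CCGCT ✗; k=6: GGTCCA vs CCGCTT ✗; k=7: AGGTCCA vs CCGCTTA ✗.
No overlap length from 1 to 7 is perfect, so the longest perfect 3' overlap is 0.

Longest perfect overlap: 0 complementary base pairs; below the dimer-risk threshold (threshold 3).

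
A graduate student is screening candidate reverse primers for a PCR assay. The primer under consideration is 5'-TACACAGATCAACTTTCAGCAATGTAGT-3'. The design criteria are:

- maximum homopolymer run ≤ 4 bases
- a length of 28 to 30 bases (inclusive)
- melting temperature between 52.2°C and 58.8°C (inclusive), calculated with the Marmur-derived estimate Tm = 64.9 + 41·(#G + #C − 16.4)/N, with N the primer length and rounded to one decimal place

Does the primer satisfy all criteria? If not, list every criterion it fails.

Meets all criteria.

Base counts: A=10, T=8, G=4, C=6 (length 28).
homopolymer run: longest run = 3 ✓
length: length 28 ✓
Tm: Tm = 64.9 + 41·(10 − 16.4)/28 = 55.5°C ✓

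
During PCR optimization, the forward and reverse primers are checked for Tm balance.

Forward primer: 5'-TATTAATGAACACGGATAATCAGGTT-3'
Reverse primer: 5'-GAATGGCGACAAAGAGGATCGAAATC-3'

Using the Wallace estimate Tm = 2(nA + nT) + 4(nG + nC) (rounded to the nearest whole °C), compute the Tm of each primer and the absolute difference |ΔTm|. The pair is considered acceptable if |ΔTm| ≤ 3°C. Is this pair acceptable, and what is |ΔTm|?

|ΔTm| = 8°C; the pair is not acceptable.

Forward: A=10 T=8 G=5 C=3 → Tm = 2·18 + 4·8 = 68°C.
Reverse: A=11 T=3 G=8 C=4 → Tm = 2·14 + 4·12 = 76°C.
|ΔTm| = |68 − 76| = 8°C, > 3°C.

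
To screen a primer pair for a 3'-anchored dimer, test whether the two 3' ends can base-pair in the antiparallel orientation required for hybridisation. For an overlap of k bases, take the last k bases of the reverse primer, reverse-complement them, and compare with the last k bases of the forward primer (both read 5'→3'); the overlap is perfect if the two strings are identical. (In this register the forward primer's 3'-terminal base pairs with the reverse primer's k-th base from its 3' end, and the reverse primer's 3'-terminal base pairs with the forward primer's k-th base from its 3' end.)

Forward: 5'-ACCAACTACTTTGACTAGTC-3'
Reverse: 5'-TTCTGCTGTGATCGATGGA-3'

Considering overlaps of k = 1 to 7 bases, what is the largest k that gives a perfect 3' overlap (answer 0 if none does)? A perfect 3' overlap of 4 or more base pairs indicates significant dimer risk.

Last 7 bases (5'→3') — forward …ACTAGTC, reverse …CGATGGA.
Reverse complement of the reverse primer's last 7 bases: TCCATCG; its first k bases are the reverse complement of the reverse primer's last k bases, so a perfect k-base overlap needs the forward primer's last k bases to equal them.
Comparing (forward last k vs required): k=1: C vs T ✗; k=2: TC vs TC ✓; k=3: GTC vs TCC ✗; k=4: AGTC vs TCCA ✗; k=5: TAGTC vs TCCAT ✗; k=6: CTAGTC vs TCCATC ✗; k=7: ACTAGTC vs TCCATCG ✗.
Only k = 2 is perfect, so the longest perfect 3' overlap is 2.

Longest perfect overlap: 2 complementary base pairs; below the dimer-risk threshold (threshold 4).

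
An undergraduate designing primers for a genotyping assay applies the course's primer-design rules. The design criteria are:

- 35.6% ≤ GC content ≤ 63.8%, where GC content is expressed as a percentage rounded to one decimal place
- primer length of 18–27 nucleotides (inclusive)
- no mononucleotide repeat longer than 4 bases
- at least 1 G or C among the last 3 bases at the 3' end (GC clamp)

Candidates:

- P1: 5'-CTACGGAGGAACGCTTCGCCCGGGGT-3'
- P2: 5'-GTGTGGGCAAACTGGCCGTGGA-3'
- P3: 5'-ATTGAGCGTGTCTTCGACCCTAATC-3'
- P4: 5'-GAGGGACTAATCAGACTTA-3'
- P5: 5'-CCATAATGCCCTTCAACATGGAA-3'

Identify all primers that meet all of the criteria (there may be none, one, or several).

P2, P3 and P5.

P1 (26 nt, A=4 T=4 G=10 C=8): GC 18/26 = 69.2%, outside 35.6–63.8% ✗; length 26 ✓; longest run = 4 ✓; 3' end GGT has 2 G/C ✓ — fails.
P2 (22 nt, A=4 T=4 G=10 C=4): GC 14/22 = 63.6% ✓; length 22 ✓; longest run = 3 ✓; 3' end GGA has 2 G/C ✓ — passes.
P3 (25 nt, A=5 T=8 G=5 C=7): GC 12/25 = 48.0% ✓; length 25 ✓; longest run = 3 ✓; 3' end ATC has 1 G/C ✓ — passes.
P4 (19 nt, A=7 T=4 G=5 C=3): GC 8/19 = 42.1% ✓; length 19 ✓; longest run = 3 ✓; 3' end TTA has 0 G/C, need ≥1 ✗ — fails.
P5 (23 nt, A=8 T=5 G=3 C=7): GC 10/23 = 43.5% ✓; length 23 ✓; longest run = 3 ✓; 3' end GAA has 1 G/C ✓ — passes.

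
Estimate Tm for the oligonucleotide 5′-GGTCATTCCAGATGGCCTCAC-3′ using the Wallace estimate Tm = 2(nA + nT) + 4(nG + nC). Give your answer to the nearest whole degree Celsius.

Base counts: A=4, T=5, G=5, C=7 (length 21).
Tm = 2·(4+5) + 4·(5+7) = 2·9 + 4·12 = 18 + 48 = 66°C.

66°C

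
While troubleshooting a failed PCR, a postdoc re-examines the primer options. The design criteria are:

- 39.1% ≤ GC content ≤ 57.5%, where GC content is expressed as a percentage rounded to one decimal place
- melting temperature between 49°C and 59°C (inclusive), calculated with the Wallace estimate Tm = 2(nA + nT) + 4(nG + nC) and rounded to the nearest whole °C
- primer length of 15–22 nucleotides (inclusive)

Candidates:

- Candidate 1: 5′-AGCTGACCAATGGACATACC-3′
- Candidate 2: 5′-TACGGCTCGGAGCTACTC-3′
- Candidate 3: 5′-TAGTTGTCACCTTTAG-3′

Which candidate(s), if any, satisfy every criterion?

Candidate 1 (20 nt, A=7 T=3 G=4 C=6): GC 10/20 = 50.0% ✓; Tm = 2·10 + 4·10 = 60°C, outside 49–59°C ✗; length 20 ✓ — fails.
Candidate 2 (18 nt, A=3 T=4 G=5 C=6): GC 11/18 = 61.1%, outside 39.1–57.5% ✗; Tm = 2·7 + 4·11 = 58°C ✓; length 18 ✓ — fails.
Candidate 3 (16 nt, A=3 T=7 G=3 C=3): GC 6/16 = 37.5%, outside 39.1–57.5% ✗; Tm = 2·10 + 4·6 = 44°C, outside 49–59°C ✗; length 16 ✓ — fails.

None of the candidates satisfy all criteria.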